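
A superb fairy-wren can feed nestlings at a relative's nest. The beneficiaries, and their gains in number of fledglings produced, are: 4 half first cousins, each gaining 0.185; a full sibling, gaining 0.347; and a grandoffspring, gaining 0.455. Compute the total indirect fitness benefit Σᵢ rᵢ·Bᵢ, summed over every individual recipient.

r to a half first cousin = 0.0625 (half first cousins share one grandparent — one path of length 4: r = (1/2)^4 = 1/16).
r to a full sibling = 0.5 (full sibs share both parents — two paths of length 2: r = 2·(1/2)^2 = 1/2).
r to a grandoffspring = 0.25 (two parent–offspring links: r = (1/2)^2 = 1/4).
Summing one r·B term per recipient: 4·0.0625·0.185 + 1·0.5·0.347 + 1·0.25·0.455 = 0.3335.

0.3335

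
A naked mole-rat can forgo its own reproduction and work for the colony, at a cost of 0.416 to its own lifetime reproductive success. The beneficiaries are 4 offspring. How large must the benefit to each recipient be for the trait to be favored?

0.208

r to an offspring = 0.5 (one parent–offspring link: r = (1/2)^1 = 1/2).
Hamilton's rule with n recipients of equal r: n·r·B > C, so B > C/(n·r) = 0.416/(4·0.5) = 0.208.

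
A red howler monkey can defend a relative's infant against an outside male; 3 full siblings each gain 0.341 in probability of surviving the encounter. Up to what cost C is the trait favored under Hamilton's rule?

r to a full sibling = 1/2 (full sibs share both parents — two paths of length 2: r = 2·(1/2)^2 = 1/2).
Hamilton's rule: n·r·B > C, so the trait is favored while C < n·r·B = 3·0.5·0.341 = 0.5115.

0.5115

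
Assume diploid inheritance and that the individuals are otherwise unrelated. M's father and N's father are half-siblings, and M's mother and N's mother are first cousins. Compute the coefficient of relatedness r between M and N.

0.09375

Wright's path rule: contributions from independent ancestry routes add.
M and N are related in two ways: half first cousins through their fathers (r = 1/16) and second cousins through their mothers (r = 1/32).
r = 1/16 + 1/32 = 3/32 = 0.09375.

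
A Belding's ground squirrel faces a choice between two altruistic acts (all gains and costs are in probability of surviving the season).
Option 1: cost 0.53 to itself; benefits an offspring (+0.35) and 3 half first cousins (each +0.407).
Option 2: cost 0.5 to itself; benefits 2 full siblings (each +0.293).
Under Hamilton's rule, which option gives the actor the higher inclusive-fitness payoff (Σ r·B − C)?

Option 1: r to an offspring = 0.5.
Option 1: r to a half first cousin = 0.0625.
Option 1: Σ r·B − C = (1·0.5·0.35 + 3·0.0625·0.407) − 0.53 = -0.2786875.
Option 2: r to a full sibling = 0.5.
Option 2: Σ r·B − C = (2·0.5·0.293) − 0.5 = -0.207.
Option 2 has the higher net inclusive-fitness payoff.

Option 2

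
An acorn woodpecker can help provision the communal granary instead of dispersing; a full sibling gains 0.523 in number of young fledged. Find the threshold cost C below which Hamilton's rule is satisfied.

0.2615

r to a full sibling = 1/2 (full sibs share both parents — two paths of length 2: r = 2·(1/2)^2 = 1/2).
Hamilton's rule: n·r·B > C, so the trait is favored while C < n·r·B = 1·0.5·0.523 = 0.2615.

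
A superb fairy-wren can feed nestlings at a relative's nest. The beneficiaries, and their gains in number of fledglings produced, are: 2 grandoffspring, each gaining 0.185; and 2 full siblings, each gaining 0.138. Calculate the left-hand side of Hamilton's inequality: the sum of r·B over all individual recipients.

r to a grandoffspring = 0.25 (two parent–offspring links: r = (1/2)^2 = 1/4).
r to a full sibling = 1/2 (full sibs share both parents — two paths of length 2: r = 2·(1/2)^2 = 1/2).
Summing one r·B term per recipient: 2·0.25·0.185 + 2·0.5·0.138 = 0.2305.

0.2305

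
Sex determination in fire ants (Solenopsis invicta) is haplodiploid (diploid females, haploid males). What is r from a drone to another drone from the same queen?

0.5

Haploid brothers each carry a random half of the queen's diploid genome, so on average they share half: r = 1/2.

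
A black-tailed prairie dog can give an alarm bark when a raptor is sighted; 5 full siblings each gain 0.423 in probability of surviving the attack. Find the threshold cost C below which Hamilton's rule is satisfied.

r to a full sibling = 0.5 (full sibs share both parents — two paths of length 2: r = 2·(1/2)^2 = 1/2).
Hamilton's rule: n·r·B > C, so the trait is favored while C < n·r·B = 5·0.5·0.423 = 1.0575.

1.0575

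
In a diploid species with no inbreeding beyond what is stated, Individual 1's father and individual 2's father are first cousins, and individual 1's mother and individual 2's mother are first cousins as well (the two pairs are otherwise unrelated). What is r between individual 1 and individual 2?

Wright's path rule: contributions from independent ancestry routes add.
Individual 1 and individual 2 are related in two ways: second cousins through their fathers (r = 1/32) and second cousins through their mothers (r = 1/32).
r = 1/32 + 1/32 = 1/16 = 0.0625.

0.0625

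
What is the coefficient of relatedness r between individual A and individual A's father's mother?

Each parent–offspring link contributes a factor of 1/2, and independent paths through distinct common ancestors add.
Two parent–offspring links: r = (1/2)^2 = 1/4.

0.25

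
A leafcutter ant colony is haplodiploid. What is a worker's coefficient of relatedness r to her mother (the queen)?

0.5

One meiotic link between diploid queen and diploid daughter: r = 1/2.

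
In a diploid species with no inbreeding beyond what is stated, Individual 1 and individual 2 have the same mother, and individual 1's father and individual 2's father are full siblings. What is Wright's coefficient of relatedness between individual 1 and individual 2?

Independent pedigree routes through distinct common ancestors add.
Individual 1 and individual 2 are related in two ways: half-sibs through their shared mother (r = 1/4) and first cousins through their fathers (r = 1/8).
r = 1/4 + 1/8 = 0.375.

0.375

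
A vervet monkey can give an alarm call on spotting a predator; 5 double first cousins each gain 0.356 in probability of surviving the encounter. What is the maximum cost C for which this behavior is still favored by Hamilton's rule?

r to a double first cousin = 0.25 (double first cousins share both grandparent pairs — four paths of length 4: r = 4·(1/2)^4 = 1/4).
Hamilton's rule: n·r·B > C, so the trait is favored while C < n·r·B = 5·0.25·0.356 = 0.445.

0.445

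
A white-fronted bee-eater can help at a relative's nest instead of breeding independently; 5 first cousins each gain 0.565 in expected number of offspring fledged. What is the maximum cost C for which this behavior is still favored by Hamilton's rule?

r to a first cousin = 1/8 (first cousins share one grandparent pair — two paths of length 4: r = 2·(1/2)^4 = 1/8).
Hamilton's rule: n·r·B > C, so the trait is favored while C < n·r·B = 5·0.125·0.565 = 0.353125.

0.353125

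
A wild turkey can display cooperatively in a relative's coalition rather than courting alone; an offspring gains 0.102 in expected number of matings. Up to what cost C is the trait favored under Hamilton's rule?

0.051

r to an offspring = 1/2 (one parent–offspring link: r = (1/2)^1 = 1/2).
Hamilton's rule: n·r·B > C, so the trait is favored while C < n·r·B = 1·0.5·0.102 = 0.051.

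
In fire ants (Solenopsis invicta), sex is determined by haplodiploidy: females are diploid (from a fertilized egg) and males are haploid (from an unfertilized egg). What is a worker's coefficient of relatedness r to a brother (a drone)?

Her haploid brother carries none of their father's genes and a random half of their mother's genome; that half matches the maternal half of her own genome with probability 1/2: r = 1/2 · 1/2 = 1/4.

0.25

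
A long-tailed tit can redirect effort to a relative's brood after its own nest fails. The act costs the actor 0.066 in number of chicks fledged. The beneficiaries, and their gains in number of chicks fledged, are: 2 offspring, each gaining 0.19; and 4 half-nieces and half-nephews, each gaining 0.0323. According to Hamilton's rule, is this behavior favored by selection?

Yes

Hamilton's rule: the trait is favored when the sum of r·B over every recipient exceeds the actor's cost C.
r to an offspring = 0.5 (one parent–offspring link: r = (1/2)^1 = 1/2).
r to a half-niece or half-nephew = 1/8 (half-aunt/uncle↔niece/nephew: one path of length 3: r = (1/2)^3 = 1/8).
Summing one r·B term per recipient: 2·0.5·0.19 + 4·0.125·0.0323 = 0.20615.
0.20615 > 0.066: the indirect benefit exceeds the cost.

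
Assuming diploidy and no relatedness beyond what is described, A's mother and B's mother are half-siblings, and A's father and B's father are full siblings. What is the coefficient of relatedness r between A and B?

0.1875

Wright's path rule: contributions from independent ancestry routes add.
A and B are related in two ways: half first cousins through their mothers (r = 1/16) and first cousins through their fathers (r = 1/8).
r = 1/16 + 1/8 = 3/16 = 0.1875.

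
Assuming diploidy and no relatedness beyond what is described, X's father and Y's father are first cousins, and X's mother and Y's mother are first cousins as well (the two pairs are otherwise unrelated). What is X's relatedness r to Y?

0.0625

Relatedness sums over independent paths through distinct common ancestors.
X and Y are related in two ways: second cousins through their fathers (r = 1/32) and second cousins through their mothers (r = 1/32).
r = 1/32 + 1/32 = 1/16 = 0.0625.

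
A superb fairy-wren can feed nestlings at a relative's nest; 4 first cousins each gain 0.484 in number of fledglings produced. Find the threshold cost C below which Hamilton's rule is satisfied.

r to a first cousin = 0.125 (first cousins share one grandparent pair — two paths of length 4: r = 2·(1/2)^4 = 1/8).
Hamilton's rule: n·r·B > C, so the trait is favored while C < n·r·B = 4·0.125·0.484 = 0.242.

0.242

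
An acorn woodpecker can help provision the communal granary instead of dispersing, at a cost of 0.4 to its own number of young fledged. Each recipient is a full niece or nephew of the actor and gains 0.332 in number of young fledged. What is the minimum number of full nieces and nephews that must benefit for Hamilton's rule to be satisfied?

r to a full niece or nephew = 0.25 (full aunt/uncle↔niece/nephew: two paths of length 3 through the shared grandparent pair: r = 2·(1/2)^3 = 1/4).
Hamilton's rule: n·r·B > C  ⇒  n > C/(r·B) = 0.4/(0.25·0.332) = 4.819.
The smallest integer exceeding 4.819 is 5.

5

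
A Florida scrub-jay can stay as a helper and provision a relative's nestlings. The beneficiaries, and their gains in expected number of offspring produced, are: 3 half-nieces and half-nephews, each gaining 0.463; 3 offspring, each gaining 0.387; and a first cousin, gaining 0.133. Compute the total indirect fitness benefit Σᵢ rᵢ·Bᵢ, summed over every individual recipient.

r to a half-niece or half-nephew = 1/8 (half-aunt/uncle↔niece/nephew: one path of length 3: r = (1/2)^3 = 1/8).
r to an offspring = 1/2 (one parent–offspring link: r = (1/2)^1 = 1/2).
r to a first cousin = 0.125 (first cousins share one grandparent pair — two paths of length 4: r = 2·(1/2)^4 = 1/8).
Summing one r·B term per recipient: 3·0.125·0.463 + 3·0.5·0.387 + 1·0.125·0.133 = 0.77075.

0.77075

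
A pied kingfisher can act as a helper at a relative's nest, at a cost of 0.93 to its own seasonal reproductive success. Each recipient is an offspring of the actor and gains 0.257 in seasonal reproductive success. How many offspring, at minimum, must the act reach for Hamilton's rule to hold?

r to an offspring = 0.5 (one parent–offspring link: r = (1/2)^1 = 1/2).
Hamilton's rule: n·r·B > C  ⇒  n > C/(r·B) = 0.93/(0.5·0.257) = 7.237.
The smallest integer exceeding 7.237 is 8.

8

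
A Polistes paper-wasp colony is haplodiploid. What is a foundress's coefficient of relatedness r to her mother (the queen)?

One meiotic link between diploid queen and diploid daughter: r = 1/2.

0.5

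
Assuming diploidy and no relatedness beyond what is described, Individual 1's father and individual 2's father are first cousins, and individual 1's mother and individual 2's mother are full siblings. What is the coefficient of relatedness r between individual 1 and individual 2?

0.15625

Wright's path rule: contributions from independent ancestry routes add.
Individual 1 and individual 2 are related in two ways: second cousins through their fathers (r = 1/32) and first cousins through their mothers (r = 1/8).
r = 1/32 + 1/8 = 5/32 = 0.15625.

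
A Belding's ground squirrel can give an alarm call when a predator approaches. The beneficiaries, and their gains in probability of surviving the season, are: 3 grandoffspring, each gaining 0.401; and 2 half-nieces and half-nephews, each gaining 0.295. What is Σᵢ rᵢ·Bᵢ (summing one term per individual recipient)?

0.3745

r to a grandoffspring = 0.25 (two parent–offspring links: r = (1/2)^2 = 1/4).
r to a half-niece or half-nephew = 0.125 (half-aunt/uncle↔niece/nephew: one path of length 3: r = (1/2)^3 = 1/8).
Summing one r·B term per recipient: 3·0.25·0.401 + 2·0.125·0.295 = 0.3745.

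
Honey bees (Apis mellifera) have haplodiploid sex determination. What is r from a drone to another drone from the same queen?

Haploid brothers each carry a random half of the queen's diploid genome, so on average they share half: r = 1/2.

0.5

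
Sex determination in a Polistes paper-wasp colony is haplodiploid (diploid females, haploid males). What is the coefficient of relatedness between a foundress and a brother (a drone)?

0.25

Her haploid brother carries none of their father's genes and a random half of their mother's genome; that half matches the maternal half of her own genome with probability 1/2: r = 1/2 · 1/2 = 1/4.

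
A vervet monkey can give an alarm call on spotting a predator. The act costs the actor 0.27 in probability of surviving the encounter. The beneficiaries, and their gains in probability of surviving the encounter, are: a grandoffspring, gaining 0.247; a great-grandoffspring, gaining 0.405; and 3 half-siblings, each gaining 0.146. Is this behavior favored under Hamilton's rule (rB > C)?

Hamilton's rule: the trait is favored when the sum of r·B over every recipient exceeds the actor's cost C.
r to a grandoffspring = 1/4 (two parent–offspring links: r = (1/2)^2 = 1/4).
r to a great-grandoffspring = 0.125 (three parent–offspring links: r = (1/2)^3 = 1/8).
r to a half-sibling = 0.25 (half-sibs share one parent — one path of length 2: r = (1/2)^2 = 1/4).
Summing one r·B term per recipient: 1·0.25·0.247 + 1·0.125·0.405 + 3·0.25·0.146 = 0.221875.
0.221875 < 0.27: the indirect benefit is less than the cost.

No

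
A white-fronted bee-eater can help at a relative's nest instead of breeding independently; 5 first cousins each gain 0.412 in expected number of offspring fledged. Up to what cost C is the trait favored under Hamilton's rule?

0.2575

r to a first cousin = 1/8 (first cousins share one grandparent pair — two paths of length 4: r = 2·(1/2)^4 = 1/8).
Hamilton's rule: n·r·B > C, so the trait is favored while C < n·r·B = 5·0.125·0.412 = 0.2575.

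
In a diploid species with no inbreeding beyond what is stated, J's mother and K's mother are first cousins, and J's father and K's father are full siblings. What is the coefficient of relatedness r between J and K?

0.15625

Independent pedigree routes through distinct common ancestors add.
J and K are related in two ways: second cousins through their mothers (r = 1/32) and first cousins through their fathers (r = 1/8).
r = 1/32 + 1/8 = 5/32 = 0.15625.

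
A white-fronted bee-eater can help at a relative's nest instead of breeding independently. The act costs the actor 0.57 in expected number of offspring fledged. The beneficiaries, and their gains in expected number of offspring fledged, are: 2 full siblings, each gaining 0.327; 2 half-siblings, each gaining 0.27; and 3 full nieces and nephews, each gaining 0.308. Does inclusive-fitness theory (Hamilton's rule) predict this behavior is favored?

Hamilton's rule: the trait is favored when the sum of r·B over every recipient exceeds the actor's cost C.
r to a full sibling = 0.5 (full sibs share both parents — two paths of length 2: r = 2·(1/2)^2 = 1/2).
r to a half-sibling = 1/4 (half-sibs share one parent — one path of length 2: r = (1/2)^2 = 1/4).
r to a full niece or nephew = 1/4 (full aunt/uncle↔niece/nephew: two paths of length 3 through the shared grandparent pair: r = 2·(1/2)^3 = 1/4).
Summing one r·B term per recipient: 2·0.5·0.327 + 2·0.25·0.27 + 3·0.25·0.308 = 0.693.
0.693 > 0.57: the indirect benefit exceeds the cost.

Yes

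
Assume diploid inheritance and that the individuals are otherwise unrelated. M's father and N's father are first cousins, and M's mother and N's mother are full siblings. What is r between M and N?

0.15625

Wright's path rule: contributions from independent ancestry routes add.
M and N are related in two ways: second cousins through their fathers (r = 1/32) and first cousins through their mothers (r = 1/8).
r = 1/32 + 1/8 = 0.15625.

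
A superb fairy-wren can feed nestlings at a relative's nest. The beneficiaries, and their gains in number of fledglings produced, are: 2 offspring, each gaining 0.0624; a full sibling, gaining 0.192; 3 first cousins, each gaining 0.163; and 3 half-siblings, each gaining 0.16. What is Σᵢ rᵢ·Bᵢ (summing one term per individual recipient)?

r to an offspring = 1/2 (one parent–offspring link: r = (1/2)^1 = 1/2).
r to a full sibling = 1/2 (full sibs share both parents — two paths of length 2: r = 2·(1/2)^2 = 1/2).
r to a first cousin = 0.125 (first cousins share one grandparent pair — two paths of length 4: r = 2·(1/2)^4 = 1/8).
r to a half-sibling = 1/4 (half-sibs share one parent — one path of length 2: r = (1/2)^2 = 1/4).
Summing one r·B term per recipient: 2·0.5·0.0624 + 1·0.5·0.192 + 3·0.125·0.163 + 3·0.25·0.16 = 0.339525.

0.339525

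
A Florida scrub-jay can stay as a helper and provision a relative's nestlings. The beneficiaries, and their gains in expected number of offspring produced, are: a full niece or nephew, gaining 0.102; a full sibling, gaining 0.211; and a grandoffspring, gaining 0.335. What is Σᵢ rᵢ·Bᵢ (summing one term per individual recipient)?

0.21475

r to a full niece or nephew = 1/4 (full aunt/uncle↔niece/nephew: two paths of length 3 through the shared grandparent pair: r = 2·(1/2)^3 = 1/4).
r to a full sibling = 0.5 (full sibs share both parents — two paths of length 2: r = 2·(1/2)^2 = 1/2).
r to a grandoffspring = 1/4 (two parent–offspring links: r = (1/2)^2 = 1/4).
Summing one r·B term per recipient: 1·0.25·0.102 + 1·0.5·0.211 + 1·0.25·0.335 = 0.21475.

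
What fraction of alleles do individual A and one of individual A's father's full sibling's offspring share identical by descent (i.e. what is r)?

0.125

Each parent–offspring link contributes a factor of 1/2, and independent paths through distinct common ancestors add.
First cousins share one grandparent pair — two paths of length 4: r = 2·(1/2)^4 = 1/8.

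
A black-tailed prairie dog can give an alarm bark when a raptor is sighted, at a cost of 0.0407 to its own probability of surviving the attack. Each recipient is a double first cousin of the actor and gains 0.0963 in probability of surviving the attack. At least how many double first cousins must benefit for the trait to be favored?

2

r to a double first cousin = 1/4 (double first cousins share both grandparent pairs — four paths of length 4: r = 4·(1/2)^4 = 1/4).
Hamilton's rule: n·r·B > C  ⇒  n > C/(r·B) = 0.0407/(0.25·0.0963) = 1.691.
The smallest integer exceeding 1.691 is 2.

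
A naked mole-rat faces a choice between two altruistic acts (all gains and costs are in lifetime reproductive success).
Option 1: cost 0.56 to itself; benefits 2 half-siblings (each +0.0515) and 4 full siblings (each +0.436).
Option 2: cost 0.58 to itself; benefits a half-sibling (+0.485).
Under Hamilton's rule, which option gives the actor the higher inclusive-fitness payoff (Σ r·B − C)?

Option 1: r to a half-sibling = 0.25.
Option 1: r to a full sibling = 0.5.
Option 1: Σ r·B − C = (2·0.25·0.0515 + 4·0.5·0.436) − 0.56 = 0.33775.
Option 2: r to a half-sibling = 0.25.
Option 2: Σ r·B − C = (1·0.25·0.485) − 0.58 = -0.45875.
Option 1 has the higher net inclusive-fitness payoff.

Option 1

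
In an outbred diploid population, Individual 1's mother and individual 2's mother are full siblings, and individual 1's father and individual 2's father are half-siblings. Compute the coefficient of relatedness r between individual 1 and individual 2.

0.1875

Relatedness sums over independent paths through distinct common ancestors.
Individual 1 and individual 2 are related in two ways: first cousins through their mothers (r = 1/8) and half first cousins through their fathers (r = 1/16).
r = 1/8 + 1/16 = 3/16 = 0.1875.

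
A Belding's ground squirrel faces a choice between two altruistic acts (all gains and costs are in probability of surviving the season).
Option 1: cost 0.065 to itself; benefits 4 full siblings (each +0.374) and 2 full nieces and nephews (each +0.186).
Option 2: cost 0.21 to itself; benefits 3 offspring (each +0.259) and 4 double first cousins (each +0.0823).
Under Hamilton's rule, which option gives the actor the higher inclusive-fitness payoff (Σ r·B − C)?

Option 1: r to a full sibling = 0.5.
Option 1: r to a full niece or nephew = 0.25.
Option 1: Σ r·B − C = (4·0.5·0.374 + 2·0.25·0.186) − 0.065 = 0.776.
Option 2: r to an offspring = 0.5.
Option 2: r to a double first cousin = 0.25.
Option 2: Σ r·B − C = (3·0.5·0.259 + 4·0.25·0.0823) − 0.21 = 0.2608.
Option 1 has the higher net inclusive-fitness payoff.

Option 1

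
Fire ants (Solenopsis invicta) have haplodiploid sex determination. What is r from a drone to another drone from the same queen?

0.5

Haploid brothers each carry a random half of the queen's diploid genome, so on average they share half: r = 1/2.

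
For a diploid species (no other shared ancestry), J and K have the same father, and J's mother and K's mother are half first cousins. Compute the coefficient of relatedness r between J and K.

With two independent routes of shared ancestry, r is the sum of the two contributions.
J and K are related in two ways: half-sibs through their shared father (r = 1/4) and half second cousins through their mothers (r = 1/64).
r = 1/4 + 1/64 = 0.265625.

0.265625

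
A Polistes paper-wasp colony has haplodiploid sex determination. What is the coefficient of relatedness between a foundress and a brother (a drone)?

0.25

Her haploid brother carries none of their father's genes and a random half of their mother's genome; that half matches the maternal half of her own genome with probability 1/2: r = 1/2 · 1/2 = 1/4.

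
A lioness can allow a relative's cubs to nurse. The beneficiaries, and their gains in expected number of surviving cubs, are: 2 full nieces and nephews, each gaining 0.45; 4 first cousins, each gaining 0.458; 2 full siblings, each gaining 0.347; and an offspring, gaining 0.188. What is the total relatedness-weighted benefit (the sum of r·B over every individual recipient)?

0.895

r to a full niece or nephew = 0.25 (full aunt/uncle↔niece/nephew: two paths of length 3 through the shared grandparent pair: r = 2·(1/2)^3 = 1/4).
r to a first cousin = 0.125 (first cousins share one grandparent pair — two paths of length 4: r = 2·(1/2)^4 = 1/8).
r to a full sibling = 0.5 (full sibs share both parents — two paths of length 2: r = 2·(1/2)^2 = 1/2).
r to an offspring = 0.5 (one parent–offspring link: r = (1/2)^1 = 1/2).
Summing one r·B term per recipient: 2·0.25·0.45 + 4·0.125·0.458 + 2·0.5·0.347 + 1·0.5·0.188 = 0.895.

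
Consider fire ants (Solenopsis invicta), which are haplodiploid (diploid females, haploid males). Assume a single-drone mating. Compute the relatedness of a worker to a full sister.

Haplodiploid full sisters inherit their father's entire haploid genome identically (contributing 1/2) and on average half of their mother's contribution (1/2 · 1/2 = 1/4); r = 1/2 + 1/4 = 3/4.

0.75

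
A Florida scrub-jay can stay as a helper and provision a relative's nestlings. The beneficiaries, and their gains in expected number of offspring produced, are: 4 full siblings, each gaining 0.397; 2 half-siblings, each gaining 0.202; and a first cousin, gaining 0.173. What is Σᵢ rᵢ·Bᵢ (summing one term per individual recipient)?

r to a full sibling = 0.5 (full sibs share both parents — two paths of length 2: r = 2·(1/2)^2 = 1/2).
r to a half-sibling = 0.25 (half-sibs share one parent — one path of length 2: r = (1/2)^2 = 1/4).
r to a first cousin = 0.125 (first cousins share one grandparent pair — two paths of length 4: r = 2·(1/2)^4 = 1/8).
Summing one r·B term per recipient: 4·0.5·0.397 + 2·0.25·0.202 + 1·0.125·0.173 = 0.916625.

0.916625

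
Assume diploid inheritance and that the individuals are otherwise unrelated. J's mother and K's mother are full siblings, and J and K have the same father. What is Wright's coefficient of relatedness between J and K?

0.375

Wright's path rule: contributions from independent ancestry routes add.
J and K are related in two ways: first cousins through their mothers (r = 1/8) and half-sibs through their shared father (r = 1/4).
r = 1/8 + 1/4 = 0.375.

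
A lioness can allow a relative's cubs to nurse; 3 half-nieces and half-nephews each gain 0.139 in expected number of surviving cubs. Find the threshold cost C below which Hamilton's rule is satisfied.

0.052125

r to a half-niece or half-nephew = 1/8 (half-aunt/uncle↔niece/nephew: one path of length 3: r = (1/2)^3 = 1/8).
Hamilton's rule: n·r·B > C, so the trait is favored while C < n·r·B = 3·0.125·0.139 = 0.052125.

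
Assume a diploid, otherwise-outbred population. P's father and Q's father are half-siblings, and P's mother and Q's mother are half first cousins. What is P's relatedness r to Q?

Relatedness sums over independent paths through distinct common ancestors.
P and Q are related in two ways: half first cousins through their fathers (r = 1/16) and half second cousins through their mothers (r = 1/64).
r = 1/16 + 1/64 = 5/64 = 0.078125.

0.078125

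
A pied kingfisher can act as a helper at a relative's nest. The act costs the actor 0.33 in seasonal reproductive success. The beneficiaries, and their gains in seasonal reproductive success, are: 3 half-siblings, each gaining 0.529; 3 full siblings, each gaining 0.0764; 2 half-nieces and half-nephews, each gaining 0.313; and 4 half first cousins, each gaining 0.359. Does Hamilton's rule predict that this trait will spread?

Yes

Hamilton's rule: the trait is favored when the sum of r·B over every recipient exceeds the actor's cost C.
r to a half-sibling = 1/4 (half-sibs share one parent — one path of length 2: r = (1/2)^2 = 1/4).
r to a full sibling = 1/2 (full sibs share both parents — two paths of length 2: r = 2·(1/2)^2 = 1/2).
r to a half-niece or half-nephew = 1/8 (half-aunt/uncle↔niece/nephew: one path of length 3: r = (1/2)^3 = 1/8).
r to a half first cousin = 1/16 (half first cousins share one grandparent — one path of length 4: r = (1/2)^4 = 1/16).
Summing one r·B term per recipient: 3·0.25·0.529 + 3·0.5·0.0764 + 2·0.125·0.313 + 4·0.0625·0.359 = 0.67935.
0.67935 > 0.33: the indirect benefit exceeds the cost.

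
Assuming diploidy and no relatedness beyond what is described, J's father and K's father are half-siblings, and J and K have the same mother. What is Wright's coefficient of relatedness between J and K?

0.3125

Independent pedigree routes through distinct common ancestors add.
J and K are related in two ways: half first cousins through their fathers (r = 1/16) and half-sibs through their shared mother (r = 1/4).
r = 1/16 + 1/4 = 0.3125.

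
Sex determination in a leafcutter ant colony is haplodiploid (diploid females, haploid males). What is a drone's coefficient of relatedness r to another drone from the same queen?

Haploid brothers each carry a random half of the queen's diploid genome, so on average they share half: r = 1/2.

0.5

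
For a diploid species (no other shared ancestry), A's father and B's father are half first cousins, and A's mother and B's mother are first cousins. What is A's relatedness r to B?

With two independent routes of shared ancestry, r is the sum of the two contributions.
A and B are related in two ways: half second cousins through their fathers (r = 1/64) and second cousins through their mothers (r = 1/32).
r = 1/64 + 1/32 = 3/64 = 0.046875.

0.046875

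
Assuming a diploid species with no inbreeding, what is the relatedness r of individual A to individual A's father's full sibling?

0.25

Each parent–offspring link contributes a factor of 1/2, and independent paths through distinct common ancestors add.
Full aunt/uncle↔niece/nephew: two paths of length 3 through the shared grandparent pair: r = 2·(1/2)^3 = 1/4.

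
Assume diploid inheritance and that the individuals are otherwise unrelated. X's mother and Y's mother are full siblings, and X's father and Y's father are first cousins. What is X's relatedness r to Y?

0.15625

Wright's path rule: contributions from independent ancestry routes add.
X and Y are related in two ways: first cousins through their mothers (r = 1/8) and second cousins through their fathers (r = 1/32).
r = 1/8 + 1/32 = 5/32 = 0.15625.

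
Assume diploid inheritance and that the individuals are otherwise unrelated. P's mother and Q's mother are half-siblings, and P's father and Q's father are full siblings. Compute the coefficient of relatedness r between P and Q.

Independent pedigree routes through distinct common ancestors add.
P and Q are related in two ways: half first cousins through their mothers (r = 1/16) and first cousins through their fathers (r = 1/8).
r = 1/16 + 1/8 = 3/16 = 0.1875.

0.1875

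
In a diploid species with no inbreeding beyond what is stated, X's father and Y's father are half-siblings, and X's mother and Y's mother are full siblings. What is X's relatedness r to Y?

Independent pedigree routes through distinct common ancestors add.
X and Y are related in two ways: half first cousins through their fathers (r = 1/16) and first cousins through their mothers (r = 1/8).
r = 1/16 + 1/8 = 3/16 = 0.1875.

0.1875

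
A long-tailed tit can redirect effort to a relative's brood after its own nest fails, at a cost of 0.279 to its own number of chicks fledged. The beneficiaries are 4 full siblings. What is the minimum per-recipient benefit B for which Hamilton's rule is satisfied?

r to a full sibling = 1/2 (full sibs share both parents — two paths of length 2: r = 2·(1/2)^2 = 1/2).
Hamilton's rule with n recipients of equal r: n·r·B > C, so B > C/(n·r) = 0.279/(4·0.5) = 0.1395.

0.1395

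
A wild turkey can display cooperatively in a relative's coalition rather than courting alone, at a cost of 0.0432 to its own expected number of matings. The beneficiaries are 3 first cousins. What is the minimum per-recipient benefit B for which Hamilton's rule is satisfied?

r to a first cousin = 0.125 (first cousins share one grandparent pair — two paths of length 4: r = 2·(1/2)^4 = 1/8).
Hamilton's rule with n recipients of equal r: n·r·B > C, so B > C/(n·r) = 0.0432/(3·0.125) = 0.1152.

0.1152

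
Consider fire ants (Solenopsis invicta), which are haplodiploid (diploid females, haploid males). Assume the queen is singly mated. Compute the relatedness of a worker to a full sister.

0.75

Haplodiploid full sisters inherit their father's entire haploid genome identically (contributing 1/2) and on average half of their mother's contribution (1/2 · 1/2 = 1/4); r = 1/2 + 1/4 = 3/4.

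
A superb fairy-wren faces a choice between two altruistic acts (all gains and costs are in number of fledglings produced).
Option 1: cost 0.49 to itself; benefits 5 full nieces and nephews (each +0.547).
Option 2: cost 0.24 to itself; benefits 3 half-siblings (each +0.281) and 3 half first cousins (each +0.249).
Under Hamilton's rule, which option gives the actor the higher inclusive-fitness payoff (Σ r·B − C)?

Option 1: r to a full niece or nephew = 0.25.
Option 1: Σ r·B − C = (5·0.25·0.547) − 0.49 = 0.19375.
Option 2: r to a half-sibling = 0.25.
Option 2: r to a half first cousin = 0.0625.
Option 2: Σ r·B − C = (3·0.25·0.281 + 3·0.0625·0.249) − 0.24 = 0.0174375.
Option 1 has the higher net inclusive-fitness payoff.

Option 1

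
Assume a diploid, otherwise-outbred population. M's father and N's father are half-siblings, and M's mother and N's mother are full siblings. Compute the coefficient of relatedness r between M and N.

0.1875

Wright's path rule: contributions from independent ancestry routes add.
M and N are related in two ways: half first cousins through their fathers (r = 1/16) and first cousins through their mothers (r = 1/8).
r = 1/16 + 1/8 = 0.1875.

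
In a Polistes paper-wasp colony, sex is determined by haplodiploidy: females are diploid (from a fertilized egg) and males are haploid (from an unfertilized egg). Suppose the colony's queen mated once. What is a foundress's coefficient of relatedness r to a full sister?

Haplodiploid full sisters inherit their father's entire haploid genome identically (contributing 1/2) and on average half of their mother's contribution (1/2 · 1/2 = 1/4); r = 1/2 + 1/4 = 3/4.

0.75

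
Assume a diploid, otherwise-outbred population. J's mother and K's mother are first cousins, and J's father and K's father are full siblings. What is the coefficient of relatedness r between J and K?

With two independent routes of shared ancestry, r is the sum of the two contributions.
J and K are related in two ways: second cousins through their mothers (r = 1/32) and first cousins through their fathers (r = 1/8).
r = 1/32 + 1/8 = 5/32 = 0.15625.

0.15625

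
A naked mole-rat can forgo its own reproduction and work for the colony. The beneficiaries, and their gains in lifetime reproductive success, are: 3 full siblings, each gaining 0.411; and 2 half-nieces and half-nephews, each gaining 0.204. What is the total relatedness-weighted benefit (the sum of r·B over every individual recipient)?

r to a full sibling = 1/2 (full sibs share both parents — two paths of length 2: r = 2·(1/2)^2 = 1/2).
r to a half-niece or half-nephew = 1/8 (half-aunt/uncle↔niece/nephew: one path of length 3: r = (1/2)^3 = 1/8).
Summing one r·B term per recipient: 3·0.5·0.411 + 2·0.125·0.204 = 0.6675.

0.6675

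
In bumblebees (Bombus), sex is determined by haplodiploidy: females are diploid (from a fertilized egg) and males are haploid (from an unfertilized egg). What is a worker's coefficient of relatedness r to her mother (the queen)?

0.5

One meiotic link between diploid queen and diploid daughter: r = 1/2.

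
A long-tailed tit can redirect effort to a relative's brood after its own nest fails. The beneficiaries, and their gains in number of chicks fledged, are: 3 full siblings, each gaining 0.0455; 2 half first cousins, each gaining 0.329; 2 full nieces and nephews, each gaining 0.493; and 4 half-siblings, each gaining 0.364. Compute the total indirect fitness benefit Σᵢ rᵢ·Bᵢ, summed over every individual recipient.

r to a full sibling = 1/2 (full sibs share both parents — two paths of length 2: r = 2·(1/2)^2 = 1/2).
r to a half first cousin = 0.0625 (half first cousins share one grandparent — one path of length 4: r = (1/2)^4 = 1/16).
r to a full niece or nephew = 0.25 (full aunt/uncle↔niece/nephew: two paths of length 3 through the shared grandparent pair: r = 2·(1/2)^3 = 1/4).
r to a half-sibling = 1/4 (half-sibs share one parent — one path of length 2: r = (1/2)^2 = 1/4).
Summing one r·B term per recipient: 3·0.5·0.0455 + 2·0.0625·0.329 + 2·0.25·0.493 + 4·0.25·0.364 = 0.719875.

0.719875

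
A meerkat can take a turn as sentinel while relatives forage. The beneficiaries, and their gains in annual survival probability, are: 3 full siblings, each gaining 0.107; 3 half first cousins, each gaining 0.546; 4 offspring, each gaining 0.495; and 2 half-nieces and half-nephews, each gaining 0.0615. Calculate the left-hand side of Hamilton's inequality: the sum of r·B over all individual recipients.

r to a full sibling = 1/2 (full sibs share both parents — two paths of length 2: r = 2·(1/2)^2 = 1/2).
r to a half first cousin = 1/16 (half first cousins share one grandparent — one path of length 4: r = (1/2)^4 = 1/16).
r to an offspring = 1/2 (one parent–offspring link: r = (1/2)^1 = 1/2).
r to a half-niece or half-nephew = 0.125 (half-aunt/uncle↔niece/nephew: one path of length 3: r = (1/2)^3 = 1/8).
Summing one r·B term per recipient: 3·0.5·0.107 + 3·0.0625·0.546 + 4·0.5·0.495 + 2·0.125·0.0615 = 1.26825.

1.26825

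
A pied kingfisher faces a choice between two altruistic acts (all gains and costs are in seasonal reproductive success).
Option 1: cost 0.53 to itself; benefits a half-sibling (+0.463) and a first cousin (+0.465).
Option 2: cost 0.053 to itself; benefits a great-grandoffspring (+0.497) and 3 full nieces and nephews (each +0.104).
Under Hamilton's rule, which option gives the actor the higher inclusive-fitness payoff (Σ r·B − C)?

Option 1: r to a half-sibling = 0.25.
Option 1: r to a first cousin = 0.125.
Option 1: Σ r·B − C = (1·0.25·0.463 + 1·0.125·0.465) − 0.53 = -0.356125.
Option 2: r to a great-grandoffspring = 0.125.
Option 2: r to a full niece or nephew = 0.25.
Option 2: Σ r·B − C = (1·0.125·0.497 + 3·0.25·0.104) − 0.053 = 0.087125.
Option 2 has the higher net inclusive-fitness payoff.

Option 2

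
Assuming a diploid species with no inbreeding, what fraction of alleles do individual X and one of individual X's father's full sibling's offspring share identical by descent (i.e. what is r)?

Each parent–offspring link contributes a factor of 1/2, and independent paths through distinct common ancestors add.
First cousins share one grandparent pair — two paths of length 4: r = 2·(1/2)^4 = 1/8.

0.125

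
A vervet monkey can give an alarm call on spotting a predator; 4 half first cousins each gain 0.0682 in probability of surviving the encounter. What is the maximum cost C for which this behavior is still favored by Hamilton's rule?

r to a half first cousin = 0.0625 (half first cousins share one grandparent — one path of length 4: r = (1/2)^4 = 1/16).
Hamilton's rule: n·r·B > C, so the trait is favored while C < n·r·B = 4·0.0625·0.0682 = 0.01705.

0.01705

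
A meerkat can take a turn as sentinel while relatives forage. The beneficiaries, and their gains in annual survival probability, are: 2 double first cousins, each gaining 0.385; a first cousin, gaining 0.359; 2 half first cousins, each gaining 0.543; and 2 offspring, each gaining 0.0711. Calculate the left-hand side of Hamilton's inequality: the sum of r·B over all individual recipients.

0.37635

r to a double first cousin = 1/4 (double first cousins share both grandparent pairs — four paths of length 4: r = 4·(1/2)^4 = 1/4).
r to a first cousin = 1/8 (first cousins share one grandparent pair — two paths of length 4: r = 2·(1/2)^4 = 1/8).
r to a half first cousin = 0.0625 (half first cousins share one grandparent — one path of length 4: r = (1/2)^4 = 1/16).
r to an offspring = 0.5 (one parent–offspring link: r = (1/2)^1 = 1/2).
Summing one r·B term per recipient: 2·0.25·0.385 + 1·0.125·0.359 + 2·0.0625·0.543 + 2·0.5·0.0711 = 0.37635.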